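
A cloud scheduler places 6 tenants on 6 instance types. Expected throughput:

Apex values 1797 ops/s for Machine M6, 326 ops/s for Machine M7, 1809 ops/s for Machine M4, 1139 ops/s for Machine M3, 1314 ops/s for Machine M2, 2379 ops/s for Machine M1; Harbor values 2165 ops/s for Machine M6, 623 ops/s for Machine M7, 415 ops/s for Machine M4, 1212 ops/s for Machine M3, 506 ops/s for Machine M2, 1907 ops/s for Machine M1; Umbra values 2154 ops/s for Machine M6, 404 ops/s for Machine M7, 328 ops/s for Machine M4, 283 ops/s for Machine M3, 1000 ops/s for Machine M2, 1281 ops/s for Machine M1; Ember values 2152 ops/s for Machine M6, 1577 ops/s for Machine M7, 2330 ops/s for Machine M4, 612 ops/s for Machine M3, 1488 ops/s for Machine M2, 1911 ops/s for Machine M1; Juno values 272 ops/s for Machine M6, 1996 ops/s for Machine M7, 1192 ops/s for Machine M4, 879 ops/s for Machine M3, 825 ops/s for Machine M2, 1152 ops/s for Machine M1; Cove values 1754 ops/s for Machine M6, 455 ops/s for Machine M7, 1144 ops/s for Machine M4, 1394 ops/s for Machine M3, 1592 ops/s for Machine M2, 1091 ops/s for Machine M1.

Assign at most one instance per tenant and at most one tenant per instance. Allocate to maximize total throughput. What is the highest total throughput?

Optimal: Apex→Machine M1 (2379 ops/s), Harbor→Machine M3 (1212 ops/s), Umbra→Machine M6 (2154 ops/s), Ember→Machine M4 (2330 ops/s), Juno→Machine M7 (1996 ops/s), Cove→Machine M2 (1592 ops/s) — total 2379+1212+2154+2330+1996+1592 = 11663 ops/s.
Swapping Cove↔Umbra (Cove→Machine M6 1754 ops/s, Umbra→Machine M2 1000 ops/s) loses 992.

Max total: 11663 ops/s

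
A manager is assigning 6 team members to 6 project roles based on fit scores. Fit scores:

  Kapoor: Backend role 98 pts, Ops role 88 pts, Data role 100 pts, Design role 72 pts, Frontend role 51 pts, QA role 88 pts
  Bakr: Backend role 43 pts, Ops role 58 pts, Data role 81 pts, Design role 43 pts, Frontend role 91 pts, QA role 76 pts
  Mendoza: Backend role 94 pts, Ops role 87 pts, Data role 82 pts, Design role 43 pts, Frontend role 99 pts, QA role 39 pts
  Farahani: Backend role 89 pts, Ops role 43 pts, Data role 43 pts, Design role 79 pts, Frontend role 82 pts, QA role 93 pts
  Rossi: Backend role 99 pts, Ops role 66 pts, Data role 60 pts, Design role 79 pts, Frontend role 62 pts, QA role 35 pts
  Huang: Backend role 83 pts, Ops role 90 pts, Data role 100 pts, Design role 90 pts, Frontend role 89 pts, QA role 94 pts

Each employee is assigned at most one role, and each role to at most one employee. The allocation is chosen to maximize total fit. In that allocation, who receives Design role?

Huang receives Design role.

This is the linear assignment problem.
Optimal: Kapoor→Data role (100 pts), Bakr→Frontend role (91 pts), Mendoza→Ops role (87 pts), Farahani→QA role (93 pts), Rossi→Backend role (99 pts), Huang→Design role (90 pts) — total 100+91+87+93+99+90 = 560 pts.
Column-greedy (each role in turn goes to its best remaining employee) gives 543 pts, worse by 17.
Huang's own top role is Data role (100 pts), but forcing Huang→Data role and reassigning the rest optimally gives only 548 pts — worse by 12.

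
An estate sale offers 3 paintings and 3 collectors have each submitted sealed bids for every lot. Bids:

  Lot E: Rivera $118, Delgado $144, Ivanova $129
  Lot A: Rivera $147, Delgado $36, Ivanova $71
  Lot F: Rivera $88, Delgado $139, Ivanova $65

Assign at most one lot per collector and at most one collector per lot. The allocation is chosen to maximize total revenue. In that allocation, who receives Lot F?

Delgado receives Lot F.

This is the linear assignment problem.
Optimal: Rivera→Lot A ($147), Delgado→Lot F ($139), Ivanova→Lot E ($129) — total 147+139+129 = $415.
Max-entry greedy (repeatedly take the single best remaining cell) gives $356, worse by 59.
Next-best assignment: Rivera→Lot A, Delgado→Lot E, Ivanova→Lot F = $356.
Swapping Ivanova↔Rivera (Ivanova→Lot A $71, Rivera→Lot E $118) loses 87.
Every other assignment is strictly worse.
Delgado's own top lot is Lot E ($144), but forcing Delgado→Lot E and reassigning the rest optimally gives only $356 — worse by 59.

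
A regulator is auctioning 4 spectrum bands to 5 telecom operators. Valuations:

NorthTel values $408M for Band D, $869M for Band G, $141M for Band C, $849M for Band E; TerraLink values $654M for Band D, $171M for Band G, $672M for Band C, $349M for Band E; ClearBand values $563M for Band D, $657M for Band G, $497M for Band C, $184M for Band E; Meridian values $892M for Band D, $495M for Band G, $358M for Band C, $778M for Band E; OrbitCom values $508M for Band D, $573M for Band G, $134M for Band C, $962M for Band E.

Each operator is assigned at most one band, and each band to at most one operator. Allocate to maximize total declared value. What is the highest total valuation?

Treat this as an assignment problem: match each operator to one band.
Optimal: Meridian→Band D ($892M), NorthTel→Band G ($869M), TerraLink→Band C ($672M), OrbitCom→Band E ($962M) — total 892+869+672+962 = $3395M.
Row-greedy (each operator in turn takes its best remaining band) gives $2882M, worse by 513.
Next-best assignment: Meridian→Band D, NorthTel→Band G, ClearBand→Band C, OrbitCom→Band E = $3220M.
Checked against all permutations: $3395M is optimal.

Max total: $3395M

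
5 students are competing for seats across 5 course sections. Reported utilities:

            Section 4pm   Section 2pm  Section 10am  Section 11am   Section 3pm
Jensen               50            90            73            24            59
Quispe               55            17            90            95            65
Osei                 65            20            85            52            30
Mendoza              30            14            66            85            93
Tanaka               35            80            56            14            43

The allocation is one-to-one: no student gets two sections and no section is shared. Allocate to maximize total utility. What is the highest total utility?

Optimal: Jensen→Section 10am (73 points), Quispe→Section 11am (95 points), Osei→Section 4pm (65 points), Mendoza→Section 3pm (93 points), Tanaka→Section 2pm (80 points) — total 73+95+65+93+80 = 406 points.

Maximum total: 406 points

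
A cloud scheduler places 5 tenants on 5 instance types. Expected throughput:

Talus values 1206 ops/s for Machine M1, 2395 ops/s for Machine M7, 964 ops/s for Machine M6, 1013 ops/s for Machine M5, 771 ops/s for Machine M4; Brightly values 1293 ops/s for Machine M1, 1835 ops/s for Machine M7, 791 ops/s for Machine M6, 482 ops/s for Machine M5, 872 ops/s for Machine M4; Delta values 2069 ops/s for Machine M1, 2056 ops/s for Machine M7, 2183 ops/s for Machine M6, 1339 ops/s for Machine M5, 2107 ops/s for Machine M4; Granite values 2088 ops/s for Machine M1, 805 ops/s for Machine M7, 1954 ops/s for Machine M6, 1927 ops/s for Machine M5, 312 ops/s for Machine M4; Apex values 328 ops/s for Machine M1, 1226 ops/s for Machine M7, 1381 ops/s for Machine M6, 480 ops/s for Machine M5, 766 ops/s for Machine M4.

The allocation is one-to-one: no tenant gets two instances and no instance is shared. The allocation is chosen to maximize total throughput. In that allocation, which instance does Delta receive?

Delta receives Machine M4.

Treat this as an assignment problem: match each tenant to one instance.
Optimal: Talus→Machine M7 (2395 ops/s), Brightly→Machine M1 (1293 ops/s), Delta→Machine M4 (2107 ops/s), Granite→Machine M5 (1927 ops/s), Apex→Machine M6 (1381 ops/s) — total 2395+1293+2107+1927+1381 = 9103 ops/s.
Row-greedy (each tenant in turn takes its best remaining instance) gives 8564 ops/s, worse by 539.
Delta's own top instance is Machine M6 (2183 ops/s), but forcing Delta→Machine M6 and reassigning the rest optimally gives only 8564 ops/s — worse by 539.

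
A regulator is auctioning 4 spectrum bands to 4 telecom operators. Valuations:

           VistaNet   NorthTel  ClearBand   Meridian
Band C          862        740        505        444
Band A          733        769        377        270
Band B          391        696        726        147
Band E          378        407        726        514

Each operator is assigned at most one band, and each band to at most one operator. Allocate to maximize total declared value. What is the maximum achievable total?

Maximum total: $2871M

Optimal: VistaNet→Band C ($862M), NorthTel→Band A ($769M), ClearBand→Band B ($726M), Meridian→Band E ($514M) — total 862+769+726+514 = $2871M.
Next-best assignment: VistaNet→Band A, NorthTel→Band C, ClearBand→Band B, Meridian→Band E = $2713M.
Checked against all permutations: $2871M is optimal.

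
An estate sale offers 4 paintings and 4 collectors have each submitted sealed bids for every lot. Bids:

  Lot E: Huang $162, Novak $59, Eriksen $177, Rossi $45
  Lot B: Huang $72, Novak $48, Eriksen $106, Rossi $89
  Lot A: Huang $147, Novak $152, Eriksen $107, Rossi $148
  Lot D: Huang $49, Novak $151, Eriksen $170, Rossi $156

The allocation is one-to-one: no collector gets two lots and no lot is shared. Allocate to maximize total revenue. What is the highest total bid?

This is a one-to-one assignment (maximum-weight bipartite matching).
Optimal: Huang→Lot E ($162), Novak→Lot A ($152), Eriksen→Lot B ($106), Rossi→Lot D ($156) — total 162+152+106+156 = $576.
Max-entry greedy (repeatedly take the single best remaining cell) gives $557, worse by 19.
Every other assignment is strictly worse.

Max total: $576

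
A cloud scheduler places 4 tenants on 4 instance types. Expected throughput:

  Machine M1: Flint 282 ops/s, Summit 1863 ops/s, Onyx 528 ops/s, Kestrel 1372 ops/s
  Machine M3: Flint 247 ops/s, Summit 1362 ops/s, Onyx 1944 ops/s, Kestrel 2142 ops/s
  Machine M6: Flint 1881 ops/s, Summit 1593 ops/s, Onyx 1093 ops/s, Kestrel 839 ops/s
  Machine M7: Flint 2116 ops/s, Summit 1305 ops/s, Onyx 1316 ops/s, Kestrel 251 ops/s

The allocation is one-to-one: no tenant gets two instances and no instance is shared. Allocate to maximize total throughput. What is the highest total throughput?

Maximum total: 7214 ops/s

Optimal: Flint→Machine M7 (2116 ops/s), Summit→Machine M1 (1863 ops/s), Onyx→Machine M6 (1093 ops/s), Kestrel→Machine M3 (2142 ops/s) — total 2116+1863+1093+2142 = 7214 ops/s.
Row-greedy (each tenant in turn takes its best remaining instance) gives 6762 ops/s, worse by 452.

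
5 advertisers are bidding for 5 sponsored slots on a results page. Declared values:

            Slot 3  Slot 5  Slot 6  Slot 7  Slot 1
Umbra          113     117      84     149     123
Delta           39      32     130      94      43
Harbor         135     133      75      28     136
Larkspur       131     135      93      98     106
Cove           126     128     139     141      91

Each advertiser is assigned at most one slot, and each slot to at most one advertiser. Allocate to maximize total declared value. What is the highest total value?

This is the linear assignment problem.
Optimal: Umbra→Slot 7 ($149), Delta→Slot 6 ($130), Harbor→Slot 1 ($136), Larkspur→Slot 5 ($135), Cove→Slot 3 ($126) — total 149+130+136+135+126 = $676.
Next-best assignment: Umbra→Slot 7, Delta→Slot 6, Harbor→Slot 1, Larkspur→Slot 3, Cove→Slot 5 = $674.
Every other assignment is strictly worse.

Max total: $676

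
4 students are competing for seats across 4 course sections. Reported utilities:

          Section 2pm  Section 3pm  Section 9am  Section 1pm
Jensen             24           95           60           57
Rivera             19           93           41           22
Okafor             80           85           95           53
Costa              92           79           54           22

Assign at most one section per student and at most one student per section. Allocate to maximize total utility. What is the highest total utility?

Optimal: Jensen→Section 1pm (57 points), Rivera→Section 3pm (93 points), Okafor→Section 9am (95 points), Costa→Section 2pm (92 points) — total 57+93+95+92 = 337 points.
Column-greedy (each section in turn goes to its best remaining student) gives 304 points, worse by 33.
Next-best assignment: Jensen→Section 3pm, Rivera→Section 1pm, Okafor→Section 9am, Costa→Section 2pm = 304 points.

Max total: 337 points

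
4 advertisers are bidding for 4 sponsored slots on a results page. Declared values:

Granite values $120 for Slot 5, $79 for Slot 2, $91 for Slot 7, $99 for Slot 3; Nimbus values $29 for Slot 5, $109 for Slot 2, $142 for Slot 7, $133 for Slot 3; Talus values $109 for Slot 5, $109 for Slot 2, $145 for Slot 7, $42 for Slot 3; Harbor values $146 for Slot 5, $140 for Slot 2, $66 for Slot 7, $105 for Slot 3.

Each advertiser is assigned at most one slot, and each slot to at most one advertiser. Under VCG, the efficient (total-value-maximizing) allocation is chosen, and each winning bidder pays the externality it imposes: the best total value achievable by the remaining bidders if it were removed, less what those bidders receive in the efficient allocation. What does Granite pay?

Efficient allocation: Granite→Slot 5 ($120), Nimbus→Slot 3 ($133), Talus→Slot 7 ($145), Harbor→Slot 2 ($140); total welfare W = $538.
Granite receives Slot 5 at value $120, so the others get W − 120 = $418.
Without Granite: best allocation of the remaining 3 bidders over all 4 slots is Nimbus→Slot 3 ($133), Talus→Slot 7 ($145), Harbor→Slot 5 ($146), total $424.
VCG payment = (others' best without Granite) − (others' welfare with Granite) = 424 − 418 = $6.

Granite pays $6.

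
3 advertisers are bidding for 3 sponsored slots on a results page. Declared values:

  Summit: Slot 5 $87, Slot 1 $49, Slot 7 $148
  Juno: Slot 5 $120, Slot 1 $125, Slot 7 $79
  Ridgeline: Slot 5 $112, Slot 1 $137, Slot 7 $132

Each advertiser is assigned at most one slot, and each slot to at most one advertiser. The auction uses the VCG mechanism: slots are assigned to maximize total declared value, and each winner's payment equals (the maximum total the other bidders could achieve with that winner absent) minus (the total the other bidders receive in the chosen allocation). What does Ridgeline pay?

Ridgeline pays $5.

Efficient allocation: Summit→Slot 7 ($148), Juno→Slot 5 ($120), Ridgeline→Slot 1 ($137); total welfare W = $405.
Ridgeline receives Slot 1 at value $137, so the others get W − 137 = $268.
Without Ridgeline: best allocation of the remaining 2 bidders over all 3 slots is Summit→Slot 7 ($148), Juno→Slot 1 ($125), total $273.
VCG payment = (others' best without Ridgeline) − (others' welfare with Ridgeline) = 273 − 268 = $5.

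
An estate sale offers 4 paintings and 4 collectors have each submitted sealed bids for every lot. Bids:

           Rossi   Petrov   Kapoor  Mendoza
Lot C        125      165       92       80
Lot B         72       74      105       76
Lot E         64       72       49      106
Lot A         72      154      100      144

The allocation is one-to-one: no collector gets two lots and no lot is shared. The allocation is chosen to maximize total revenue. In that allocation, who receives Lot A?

This is a one-to-one assignment (maximum-weight bipartite matching).
Optimal: Rossi→Lot C ($125), Petrov→Lot A ($154), Kapoor→Lot B ($105), Mendoza→Lot E ($106) — total 125+154+105+106 = $490.
Checked against all permutations: $490 is optimal.
Petrov's own top lot is Lot C ($165), but forcing Petrov→Lot C and reassigning the rest optimally gives only $478 — worse by 12.

Petrov receives Lot A.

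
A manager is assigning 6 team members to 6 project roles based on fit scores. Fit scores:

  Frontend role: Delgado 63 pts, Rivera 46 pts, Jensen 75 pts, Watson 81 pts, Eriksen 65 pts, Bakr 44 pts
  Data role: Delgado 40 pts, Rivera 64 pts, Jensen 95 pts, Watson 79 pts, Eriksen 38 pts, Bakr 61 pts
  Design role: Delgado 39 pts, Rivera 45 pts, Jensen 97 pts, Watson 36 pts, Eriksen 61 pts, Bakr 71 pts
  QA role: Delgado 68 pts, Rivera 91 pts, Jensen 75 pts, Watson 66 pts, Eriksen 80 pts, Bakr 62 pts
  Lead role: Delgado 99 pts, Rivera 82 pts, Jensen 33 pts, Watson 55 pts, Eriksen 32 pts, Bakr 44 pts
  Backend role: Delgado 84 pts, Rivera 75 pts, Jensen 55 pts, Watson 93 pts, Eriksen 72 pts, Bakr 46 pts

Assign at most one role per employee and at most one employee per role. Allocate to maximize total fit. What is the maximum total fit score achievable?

Max total: 514 pts

Optimal: Delgado→Lead role (99 pts), Rivera→QA role (91 pts), Jensen→Data role (95 pts), Watson→Backend role (93 pts), Eriksen→Frontend role (65 pts), Bakr→Design role (71 pts) — total 99+91+95+93+65+71 = 514 pts.
Row-greedy (each employee in turn takes its best remaining role) gives 506 pts, worse by 8.
No other one-to-one assignment exceeds 514 pts.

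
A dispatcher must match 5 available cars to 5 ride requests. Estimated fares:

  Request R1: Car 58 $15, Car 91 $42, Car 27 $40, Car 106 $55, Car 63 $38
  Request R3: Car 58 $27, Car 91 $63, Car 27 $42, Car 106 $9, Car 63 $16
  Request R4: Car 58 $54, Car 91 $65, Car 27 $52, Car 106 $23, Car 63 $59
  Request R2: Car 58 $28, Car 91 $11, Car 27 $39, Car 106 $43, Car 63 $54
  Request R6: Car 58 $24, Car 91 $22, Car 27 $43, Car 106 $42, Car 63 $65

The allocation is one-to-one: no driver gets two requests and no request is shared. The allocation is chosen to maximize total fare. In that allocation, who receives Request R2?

Car 27 receives Request R2.

Optimal: Car 58→Request R4 ($54), Car 91→Request R3 ($63), Car 27→Request R2 ($39), Car 106→Request R1 ($55), Car 63→Request R6 ($65) — total 54+63+39+55+65 = $276.
Column-greedy (each request in turn goes to its best remaining driver) gives $240, worse by 36.
Swapping Car 58↔Car 91 (Car 58→Request R3 $27, Car 91→Request R4 $65) loses 25.
Car 27's own top request is Request R4 ($52), but forcing Car 27→Request R4 and reassigning the rest optimally gives only $263 — worse by 13.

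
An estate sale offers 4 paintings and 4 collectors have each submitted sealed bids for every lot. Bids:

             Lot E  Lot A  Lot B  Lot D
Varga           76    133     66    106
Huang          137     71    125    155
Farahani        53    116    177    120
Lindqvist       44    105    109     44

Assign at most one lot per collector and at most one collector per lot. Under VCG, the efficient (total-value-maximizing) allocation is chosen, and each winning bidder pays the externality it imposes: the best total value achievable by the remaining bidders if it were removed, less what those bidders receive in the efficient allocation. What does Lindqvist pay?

Lindqvist pays $45.

Efficient allocation: Varga→Lot D ($106), Huang→Lot E ($137), Farahani→Lot B ($177), Lindqvist→Lot A ($105); total welfare W = $525.
Lindqvist receives Lot A at value $105, so the others get W − 105 = $420.
Without Lindqvist: best allocation of the remaining 3 bidders over all 4 lots is Varga→Lot A ($133), Huang→Lot D ($155), Farahani→Lot B ($177), total $465.
VCG payment = (others' best without Lindqvist) − (others' welfare with Lindqvist) = 465 − 420 = $45.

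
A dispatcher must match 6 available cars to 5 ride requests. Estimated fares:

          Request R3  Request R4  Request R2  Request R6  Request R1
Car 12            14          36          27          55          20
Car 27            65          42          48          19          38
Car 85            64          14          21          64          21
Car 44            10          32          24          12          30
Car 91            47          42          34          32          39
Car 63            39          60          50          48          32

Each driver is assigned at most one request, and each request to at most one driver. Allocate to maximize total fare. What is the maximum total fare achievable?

Max total: $266

This is a one-to-one assignment (maximum-weight bipartite matching).
Optimal: Car 85→Request R3 ($64), Car 63→Request R4 ($60), Car 27→Request R2 ($48), Car 12→Request R6 ($55), Car 91→Request R1 ($39) — total 64+60+48+55+39 = $266.
Column-greedy (each request in turn goes to its best remaining driver) gives $253, worse by 13.
Next-best assignment: Car 85→Request R3, Car 63→Request R4, Car 27→Request R2, Car 12→Request R6, Car 44→Request R1 = $257.
Swapping Car 27↔Car 85 (Car 27→Request R3 $65, Car 85→Request R2 $21) loses 26.
No other one-to-one assignment exceeds $266.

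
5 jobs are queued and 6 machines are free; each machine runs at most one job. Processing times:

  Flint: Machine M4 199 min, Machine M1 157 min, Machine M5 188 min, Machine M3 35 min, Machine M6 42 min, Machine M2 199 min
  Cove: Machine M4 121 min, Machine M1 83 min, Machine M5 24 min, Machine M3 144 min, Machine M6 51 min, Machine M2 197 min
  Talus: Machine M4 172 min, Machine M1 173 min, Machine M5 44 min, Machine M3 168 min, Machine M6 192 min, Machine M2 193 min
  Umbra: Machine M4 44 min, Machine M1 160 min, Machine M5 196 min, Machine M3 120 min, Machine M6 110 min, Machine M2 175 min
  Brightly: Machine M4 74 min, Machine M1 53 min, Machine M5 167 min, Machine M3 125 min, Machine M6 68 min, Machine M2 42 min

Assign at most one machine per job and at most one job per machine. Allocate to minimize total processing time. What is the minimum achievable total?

Treat this as an assignment problem: match each job to one machine.
Optimal: Flint→Machine M3 (35 min), Cove→Machine M6 (51 min), Talus→Machine M5 (44 min), Umbra→Machine M4 (44 min), Brightly→Machine M2 (42 min) — total 35+51+44+44+42 = 216 min.
Column-greedy (each machine in turn goes to its cheapest remaining job) gives 348 min, worse by 132.
Swapping Flint↔Brightly (Flint→Machine M2 199 min, Brightly→Machine M3 125 min) adds 247.

Minimum total: 216 min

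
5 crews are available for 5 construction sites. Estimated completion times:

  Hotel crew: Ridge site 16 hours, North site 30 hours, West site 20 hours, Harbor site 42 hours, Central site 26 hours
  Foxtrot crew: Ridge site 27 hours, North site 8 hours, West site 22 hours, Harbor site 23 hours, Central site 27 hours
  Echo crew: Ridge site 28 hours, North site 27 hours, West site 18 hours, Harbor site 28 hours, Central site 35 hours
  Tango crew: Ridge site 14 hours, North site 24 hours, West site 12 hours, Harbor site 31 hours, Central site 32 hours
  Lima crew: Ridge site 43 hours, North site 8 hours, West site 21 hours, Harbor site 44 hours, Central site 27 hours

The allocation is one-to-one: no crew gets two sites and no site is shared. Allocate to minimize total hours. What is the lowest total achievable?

Optimal: Hotel crew→Central site (26 hours), Foxtrot crew→Harbor site (23 hours), Echo crew→West site (18 hours), Tango crew→Ridge site (14 hours), Lima crew→North site (8 hours) — total 26+23+18+14+8 = 89 hours.
Column-greedy (each site in turn goes to its cheapest remaining crew) gives 109 hours, worse by 20.
Checked against all permutations: 89 hours is optimal.

Minimum total: 89 hours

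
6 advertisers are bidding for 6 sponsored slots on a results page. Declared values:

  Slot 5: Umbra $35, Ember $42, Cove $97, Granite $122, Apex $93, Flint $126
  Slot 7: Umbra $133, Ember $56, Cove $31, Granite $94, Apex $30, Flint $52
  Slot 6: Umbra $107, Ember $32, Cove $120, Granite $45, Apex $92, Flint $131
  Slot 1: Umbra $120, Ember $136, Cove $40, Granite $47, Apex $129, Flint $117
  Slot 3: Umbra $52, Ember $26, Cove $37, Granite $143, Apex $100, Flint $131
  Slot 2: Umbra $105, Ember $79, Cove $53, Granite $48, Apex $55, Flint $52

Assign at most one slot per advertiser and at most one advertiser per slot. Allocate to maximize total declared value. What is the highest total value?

Maximum total: $730

Optimal: Umbra→Slot 7 ($133), Ember→Slot 2 ($79), Cove→Slot 6 ($120), Granite→Slot 3 ($143), Apex→Slot 1 ($129), Flint→Slot 5 ($126) — total 133+79+120+143+129+126 = $730.
Column-greedy (each slot in turn goes to its best remaining advertiser) gives $713, worse by 17.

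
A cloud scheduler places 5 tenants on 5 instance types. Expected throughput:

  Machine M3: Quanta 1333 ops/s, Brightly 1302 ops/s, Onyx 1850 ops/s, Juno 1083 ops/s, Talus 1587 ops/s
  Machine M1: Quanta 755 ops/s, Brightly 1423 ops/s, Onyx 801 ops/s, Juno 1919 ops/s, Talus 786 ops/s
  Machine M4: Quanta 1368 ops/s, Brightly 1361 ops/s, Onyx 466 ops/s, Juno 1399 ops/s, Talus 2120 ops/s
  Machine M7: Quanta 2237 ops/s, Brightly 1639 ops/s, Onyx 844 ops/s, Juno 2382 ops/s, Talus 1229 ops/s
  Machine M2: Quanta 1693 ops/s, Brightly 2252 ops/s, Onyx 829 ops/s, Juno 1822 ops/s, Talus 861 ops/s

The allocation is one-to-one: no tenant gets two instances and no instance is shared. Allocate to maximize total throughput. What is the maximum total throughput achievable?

Maximum total: 10378 ops/s

Optimal: Quanta→Machine M7 (2237 ops/s), Brightly→Machine M2 (2252 ops/s), Onyx→Machine M3 (1850 ops/s), Juno→Machine M1 (1919 ops/s), Talus→Machine M4 (2120 ops/s) — total 2237+2252+1850+1919+2120 = 10378 ops/s.
Every other assignment is strictly worse.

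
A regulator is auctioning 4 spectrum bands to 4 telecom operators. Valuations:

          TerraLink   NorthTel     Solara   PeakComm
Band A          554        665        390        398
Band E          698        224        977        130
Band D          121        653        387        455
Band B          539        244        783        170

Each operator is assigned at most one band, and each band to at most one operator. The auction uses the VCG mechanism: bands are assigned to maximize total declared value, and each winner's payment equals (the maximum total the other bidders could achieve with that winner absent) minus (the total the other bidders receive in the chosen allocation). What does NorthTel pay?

Efficient allocation: TerraLink→Band B ($539M), NorthTel→Band A ($665M), Solara→Band E ($977M), PeakComm→Band D ($455M); total welfare W = $2636M.
NorthTel receives Band A at value $665M, so the others get W − 665 = $1971M.
Without NorthTel: best allocation of the remaining 3 bidders over all 4 bands is TerraLink→Band A ($554M), Solara→Band E ($977M), PeakComm→Band D ($455M), total $1986M.
VCG payment = (others' best without NorthTel) − (others' welfare with NorthTel) = 1986 − 1971 = $15M.

NorthTel pays $15M.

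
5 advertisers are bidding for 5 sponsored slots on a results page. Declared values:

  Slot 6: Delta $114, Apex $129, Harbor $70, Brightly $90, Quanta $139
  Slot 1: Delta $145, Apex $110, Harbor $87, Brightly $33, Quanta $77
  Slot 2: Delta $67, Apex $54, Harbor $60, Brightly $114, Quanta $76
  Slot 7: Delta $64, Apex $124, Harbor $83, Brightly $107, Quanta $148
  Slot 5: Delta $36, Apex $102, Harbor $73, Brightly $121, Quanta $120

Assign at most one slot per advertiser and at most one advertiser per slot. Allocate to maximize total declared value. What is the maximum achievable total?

Optimal: Delta→Slot 1 ($145), Apex→Slot 6 ($129), Harbor→Slot 5 ($73), Brightly→Slot 2 ($114), Quanta→Slot 7 ($148) — total 145+129+73+114+148 = $609.
Next-best assignment: Delta→Slot 1, Apex→Slot 6, Harbor→Slot 2, Brightly→Slot 5, Quanta→Slot 7 = $603.

Maximum total: $609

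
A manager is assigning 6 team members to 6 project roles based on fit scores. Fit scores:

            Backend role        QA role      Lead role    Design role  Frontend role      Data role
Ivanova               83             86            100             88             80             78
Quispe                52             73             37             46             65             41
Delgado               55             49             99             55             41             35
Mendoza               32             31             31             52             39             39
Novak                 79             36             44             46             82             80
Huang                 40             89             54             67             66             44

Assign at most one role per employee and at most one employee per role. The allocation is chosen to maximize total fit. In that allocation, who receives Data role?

Novak receives Data role.

Optimal: Ivanova→Backend role (83 pts), Quispe→Frontend role (65 pts), Delgado→Lead role (99 pts), Mendoza→Design role (52 pts), Novak→Data role (80 pts), Huang→QA role (89 pts) — total 83+65+99+52+80+89 = 468 pts.
Row-greedy (each employee in turn takes its best remaining role) gives 406 pts, worse by 62.
No other one-to-one assignment exceeds 468 pts.
Novak's own top role is Frontend role (82 pts), but forcing Novak→Frontend role and reassigning the rest optimally gives only 452 pts — worse by 16.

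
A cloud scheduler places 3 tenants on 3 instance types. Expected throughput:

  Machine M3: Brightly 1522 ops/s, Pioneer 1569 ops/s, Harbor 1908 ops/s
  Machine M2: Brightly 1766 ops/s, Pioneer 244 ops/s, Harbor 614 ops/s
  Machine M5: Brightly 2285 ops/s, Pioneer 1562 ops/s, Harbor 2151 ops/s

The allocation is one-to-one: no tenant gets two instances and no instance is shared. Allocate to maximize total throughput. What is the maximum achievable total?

Maximum total: 5486 ops/s

Treat this as an assignment problem: match each tenant to one instance.
Optimal: Brightly→Machine M2 (1766 ops/s), Pioneer→Machine M3 (1569 ops/s), Harbor→Machine M5 (2151 ops/s) — total 1766+1569+2151 = 5486 ops/s.
Max-entry greedy (repeatedly take the single best remaining cell) gives 4437 ops/s, worse by 1049.
Next-best assignment: Brightly→Machine M2, Pioneer→Machine M5, Harbor→Machine M3 = 5236 ops/s.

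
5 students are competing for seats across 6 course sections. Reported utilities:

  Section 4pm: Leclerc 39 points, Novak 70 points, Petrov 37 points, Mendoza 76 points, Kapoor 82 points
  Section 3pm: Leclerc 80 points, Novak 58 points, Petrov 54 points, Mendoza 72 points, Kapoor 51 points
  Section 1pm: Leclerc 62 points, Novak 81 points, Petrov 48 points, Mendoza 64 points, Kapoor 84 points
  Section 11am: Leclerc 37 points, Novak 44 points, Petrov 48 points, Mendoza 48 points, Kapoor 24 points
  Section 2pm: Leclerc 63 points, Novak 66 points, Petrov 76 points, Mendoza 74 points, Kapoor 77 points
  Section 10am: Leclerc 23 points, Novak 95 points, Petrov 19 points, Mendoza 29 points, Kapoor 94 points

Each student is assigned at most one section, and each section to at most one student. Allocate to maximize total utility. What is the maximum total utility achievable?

This is a one-to-one assignment (maximum-weight bipartite matching).
Optimal: Leclerc→Section 3pm (80 points), Novak→Section 10am (95 points), Petrov→Section 2pm (76 points), Mendoza→Section 4pm (76 points), Kapoor→Section 1pm (84 points) — total 80+95+76+76+84 = 411 points.
Column-greedy (each section in turn goes to its best remaining student) gives 365 points, worse by 46.
Next-best assignment: Leclerc→Section 3pm, Novak→Section 1pm, Petrov→Section 2pm, Mendoza→Section 4pm, Kapoor→Section 10am = 407 points.
Checked against all permutations: 411 points is optimal.

Max total: 411 points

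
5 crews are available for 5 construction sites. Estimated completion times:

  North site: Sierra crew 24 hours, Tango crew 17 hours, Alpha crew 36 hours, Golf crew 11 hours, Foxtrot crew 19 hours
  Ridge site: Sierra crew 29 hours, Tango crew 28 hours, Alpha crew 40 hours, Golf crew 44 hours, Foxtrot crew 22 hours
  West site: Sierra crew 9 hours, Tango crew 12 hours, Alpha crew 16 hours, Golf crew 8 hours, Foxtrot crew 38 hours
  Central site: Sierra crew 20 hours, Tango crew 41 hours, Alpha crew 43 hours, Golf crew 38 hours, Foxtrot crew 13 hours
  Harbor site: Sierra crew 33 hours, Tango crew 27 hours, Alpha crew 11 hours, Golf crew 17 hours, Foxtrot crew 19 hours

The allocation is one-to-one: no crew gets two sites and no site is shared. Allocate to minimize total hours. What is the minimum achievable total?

Treat this as an assignment problem: match each crew to one site.
Optimal: Sierra crew→West site (9 hours), Tango crew→Ridge site (28 hours), Alpha crew→Harbor site (11 hours), Golf crew→North site (11 hours), Foxtrot crew→Central site (13 hours) — total 9+28+11+11+13 = 72 hours.
Row-greedy (each crew in turn takes its cheapest remaining site) gives 97 hours, worse by 25.
Next-best assignment: Sierra crew→Ridge site, Tango crew→West site, Alpha crew→Harbor site, Golf crew→North site, Foxtrot crew→Central site = 76 hours.
Every other assignment is strictly worse.

Min total: 72 hours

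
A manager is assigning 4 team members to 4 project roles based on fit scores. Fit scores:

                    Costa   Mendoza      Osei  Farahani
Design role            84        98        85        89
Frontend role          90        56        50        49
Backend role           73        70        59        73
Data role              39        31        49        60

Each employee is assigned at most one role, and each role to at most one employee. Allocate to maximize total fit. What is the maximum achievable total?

Optimal: Costa→Frontend role (90 pts), Mendoza→Design role (98 pts), Osei→Data role (49 pts), Farahani→Backend role (73 pts) — total 90+98+49+73 = 310 pts.
Row-greedy (each employee in turn takes its best remaining role) gives 307 pts, worse by 3.
Next-best assignment: Costa→Frontend role, Mendoza→Design role, Osei→Backend role, Farahani→Data role = 307 pts.
Swapping Farahani↔Osei (Farahani→Data role 60 pts, Osei→Backend role 59 pts) loses 3.
Checked against all permutations: 310 pts is optimal.

Max total: 310 pts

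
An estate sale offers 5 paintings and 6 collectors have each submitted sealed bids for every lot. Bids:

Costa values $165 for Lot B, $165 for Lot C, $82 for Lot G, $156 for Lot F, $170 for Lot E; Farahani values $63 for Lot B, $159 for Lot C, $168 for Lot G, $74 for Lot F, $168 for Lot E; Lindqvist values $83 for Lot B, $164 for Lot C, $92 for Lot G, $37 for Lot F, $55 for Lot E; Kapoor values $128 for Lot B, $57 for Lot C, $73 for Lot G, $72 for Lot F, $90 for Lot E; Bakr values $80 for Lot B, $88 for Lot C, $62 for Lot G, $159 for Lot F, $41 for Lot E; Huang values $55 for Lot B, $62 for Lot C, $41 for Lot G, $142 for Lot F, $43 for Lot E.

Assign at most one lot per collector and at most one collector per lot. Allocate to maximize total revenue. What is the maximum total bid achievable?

Optimal: Kapoor→Lot B ($128), Lindqvist→Lot C ($164), Farahani→Lot G ($168), Bakr→Lot F ($159), Costa→Lot E ($170) — total 128+164+168+159+170 = $789.
Column-greedy (each lot in turn goes to its best remaining collector) gives $746, worse by 43.
No other one-to-one assignment exceeds $789.

Maximum total: $789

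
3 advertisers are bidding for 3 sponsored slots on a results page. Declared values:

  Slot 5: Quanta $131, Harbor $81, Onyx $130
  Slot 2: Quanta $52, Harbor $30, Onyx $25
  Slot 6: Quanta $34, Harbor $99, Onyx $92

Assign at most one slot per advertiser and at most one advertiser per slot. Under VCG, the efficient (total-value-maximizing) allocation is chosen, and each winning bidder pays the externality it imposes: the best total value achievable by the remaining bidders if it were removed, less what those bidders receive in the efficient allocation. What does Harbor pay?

Harbor pays $41.

Efficient allocation: Quanta→Slot 2 ($52), Harbor→Slot 6 ($99), Onyx→Slot 5 ($130); total welfare W = $281.
Harbor receives Slot 6 at value $99, so the others get W − 99 = $182.
Without Harbor: best allocation of the remaining 2 bidders over all 3 slots is Quanta→Slot 5 ($131), Onyx→Slot 6 ($92), total $223.
VCG payment = (others' best without Harbor) − (others' welfare with Harbor) = 223 − 182 = $41.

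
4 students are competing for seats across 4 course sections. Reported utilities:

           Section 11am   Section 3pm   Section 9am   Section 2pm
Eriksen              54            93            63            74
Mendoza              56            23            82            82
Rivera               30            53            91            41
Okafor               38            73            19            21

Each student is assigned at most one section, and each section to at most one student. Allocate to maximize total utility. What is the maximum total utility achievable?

This is a one-to-one assignment (maximum-weight bipartite matching).
Optimal: Eriksen→Section 3pm (93 points), Mendoza→Section 2pm (82 points), Rivera→Section 9am (91 points), Okafor→Section 11am (38 points) — total 93+82+91+38 = 304 points.
Row-greedy (each student in turn takes its best remaining section) gives 254 points, worse by 50.
Next-best assignment: Eriksen→Section 11am, Mendoza→Section 2pm, Rivera→Section 9am, Okafor→Section 3pm = 300 points.
Checked against all permutations: 304 points is optimal.

Maximum total: 304 points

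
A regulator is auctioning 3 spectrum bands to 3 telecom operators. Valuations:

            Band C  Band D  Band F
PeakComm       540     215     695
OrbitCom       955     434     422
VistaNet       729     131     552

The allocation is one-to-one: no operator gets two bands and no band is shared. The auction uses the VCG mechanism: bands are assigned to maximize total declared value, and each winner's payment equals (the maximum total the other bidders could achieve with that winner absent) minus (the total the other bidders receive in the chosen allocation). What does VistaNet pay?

Efficient allocation: PeakComm→Band F ($695M), OrbitCom→Band D ($434M), VistaNet→Band C ($729M); total welfare W = $1858M.
VistaNet receives Band C at value $729M, so the others get W − 729 = $1129M.
Without VistaNet: best allocation of the remaining 2 bidders over all 3 bands is PeakComm→Band F ($695M), OrbitCom→Band C ($955M), total $1650M.
VCG payment = (others' best without VistaNet) − (others' welfare with VistaNet) = 1650 − 1129 = $521M.

VistaNet pays $521M.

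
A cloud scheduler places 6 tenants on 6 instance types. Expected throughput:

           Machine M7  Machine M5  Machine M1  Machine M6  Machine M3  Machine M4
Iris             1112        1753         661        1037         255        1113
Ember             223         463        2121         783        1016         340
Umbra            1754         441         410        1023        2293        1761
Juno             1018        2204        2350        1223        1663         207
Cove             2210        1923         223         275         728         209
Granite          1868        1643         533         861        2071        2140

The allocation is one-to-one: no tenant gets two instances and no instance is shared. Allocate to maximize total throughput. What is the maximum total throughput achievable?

Maximum total: 12005 ops/s

This is a one-to-one assignment (maximum-weight bipartite matching).
Optimal: Iris→Machine M6 (1037 ops/s), Ember→Machine M1 (2121 ops/s), Umbra→Machine M3 (2293 ops/s), Juno→Machine M5 (2204 ops/s), Cove→Machine M7 (2210 ops/s), Granite→Machine M4 (2140 ops/s) — total 1037+2121+2293+2204+2210+2140 = 12005 ops/s.
Row-greedy (each tenant in turn takes its best remaining instance) gives 11740 ops/s, worse by 265.
Next-best assignment: Iris→Machine M5, Ember→Machine M1, Umbra→Machine M3, Juno→Machine M6, Cove→Machine M7, Granite→Machine M4 = 11740 ops/s.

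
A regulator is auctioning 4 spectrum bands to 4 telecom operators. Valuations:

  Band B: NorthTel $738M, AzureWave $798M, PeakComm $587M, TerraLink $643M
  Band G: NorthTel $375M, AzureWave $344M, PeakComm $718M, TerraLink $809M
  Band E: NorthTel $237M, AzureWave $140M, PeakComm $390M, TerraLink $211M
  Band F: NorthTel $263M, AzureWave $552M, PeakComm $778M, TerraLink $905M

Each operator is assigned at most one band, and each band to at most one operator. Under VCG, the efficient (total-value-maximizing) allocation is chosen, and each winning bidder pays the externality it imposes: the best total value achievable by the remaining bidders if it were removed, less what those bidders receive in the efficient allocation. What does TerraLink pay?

TerraLink pays $255M.

Efficient allocation: NorthTel→Band E ($237M), AzureWave→Band B ($798M), PeakComm→Band G ($718M), TerraLink→Band F ($905M); total welfare W = $2658M.
TerraLink receives Band F at value $905M, so the others get W − 905 = $1753M.
Without TerraLink: best allocation of the remaining 3 bidders over all 4 bands is NorthTel→Band B ($738M), AzureWave→Band F ($552M), PeakComm→Band G ($718M), total $2008M.
VCG payment = (others' best without TerraLink) − (others' welfare with TerraLink) = 2008 − 1753 = $255M.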